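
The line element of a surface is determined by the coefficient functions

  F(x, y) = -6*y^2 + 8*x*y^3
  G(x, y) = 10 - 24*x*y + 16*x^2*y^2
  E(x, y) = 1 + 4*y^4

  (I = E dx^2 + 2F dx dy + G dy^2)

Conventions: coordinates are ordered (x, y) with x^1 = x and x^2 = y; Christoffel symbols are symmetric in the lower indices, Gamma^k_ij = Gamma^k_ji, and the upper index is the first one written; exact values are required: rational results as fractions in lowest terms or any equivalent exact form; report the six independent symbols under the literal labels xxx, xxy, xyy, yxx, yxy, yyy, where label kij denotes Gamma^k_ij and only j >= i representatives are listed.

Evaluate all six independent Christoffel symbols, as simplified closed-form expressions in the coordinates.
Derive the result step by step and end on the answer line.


E = 1 + 4*y^4; F = -6*y^2 + 8*x*y^3; G = 10 - 24*x*y + 16*x^2*y^2
Gamma^k_ij = (1/2) g^{kl} (d_i g_jl + d_j g_il - d_l g_ij), with g^inv = (1/(EG-F^2)) [[G, -F], [-F, E]]
first partials: E_x = 0, E_y = 16*y^3, F_x = 8*y^3, F_y = -12*y + 24*x*y^2, G_x = -24*y + 32*x*y^2, G_y = -24*x + 32*x^2*y
D = EG - F^2 = 10 - 24*x*y + 4*y^4 + 16*x^2*y^2
expanded: Gamma^x_xx = (G E_x - 2F F_x + F E_y)/(2D), Gamma^x_xy = (G E_y - F G_x)/(2D), Gamma^x_yy = (2G F_y - G G_x - F G_y)/(2D), Gamma^y_xx = (2E F_x - E E_y - F E_x)/(2D), Gamma^y_xy = (E G_x - F E_y)/(2D), Gamma^y_yy = (E G_y - 2F F_y + F G_x)/(2D); substitute and cancel common factors

Answer: Gamma_xxx = 0, Gamma_xxy = 4*y^3/(8*x^2*y^2 - 12*x*y + 2*y^4 + 5), Gamma_xyy = 4*x*y^2/(8*x^2*y^2 - 12*x*y + 2*y^4 + 5), Gamma_yxx = 0, Gamma_yxy = (8*x*y^2 - 6*y)/(8*x^2*y^2 - 12*x*y + 2*y^4 + 5), Gamma_yyy = (8*x^2*y - 6*x)/(8*x^2*y^2 - 12*x*y + 2*y^4 + 5)


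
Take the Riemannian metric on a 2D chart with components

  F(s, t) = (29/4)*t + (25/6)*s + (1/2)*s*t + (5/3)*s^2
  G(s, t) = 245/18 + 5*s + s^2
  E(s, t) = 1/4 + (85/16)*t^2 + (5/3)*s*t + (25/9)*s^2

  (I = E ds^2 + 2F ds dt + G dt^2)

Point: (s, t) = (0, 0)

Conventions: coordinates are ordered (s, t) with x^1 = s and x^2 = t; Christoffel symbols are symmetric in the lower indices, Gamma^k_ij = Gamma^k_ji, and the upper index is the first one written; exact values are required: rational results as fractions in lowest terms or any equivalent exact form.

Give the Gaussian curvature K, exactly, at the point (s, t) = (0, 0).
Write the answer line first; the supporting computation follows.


Answer: K = -37773/24010

E = 1/4, F = 0, G = 245/18, EG - F^2 = 245/72 at the point
E_s = 0, E_t = 0, F_s = 25/6, F_t = 29/4, G_s = 5, G_t = 0
E_tt = 85/8, F_st = 1/2, G_ss = 2
Brioschi: K = (det M1 - det M2) / (EG - F^2)^2 with the standard first/second-derivative matrices M1, M2.
M1 = [[-E_tt/2 + F_st - G_ss/2, E_s/2, F_s - E_t/2], [F_t - G_s/2, E, F], [G_t/2, F, G]] = [[-93/16, 0, 25/6], [19/4, 1/4, 0], [0, 0, 245/18]]; det M1 = -7595/384
M2 = [[0, E_t/2, G_s/2], [E_t/2, E, F], [G_s/2, F, G]] = [[0, 0, 5/2], [0, 1/4, 0], [5/2, 0, 245/18]]; det M2 = -25/16
det M1 - det M2 = -6995/384; K = -6995/384 / (245/72)^2 = -37773/24010


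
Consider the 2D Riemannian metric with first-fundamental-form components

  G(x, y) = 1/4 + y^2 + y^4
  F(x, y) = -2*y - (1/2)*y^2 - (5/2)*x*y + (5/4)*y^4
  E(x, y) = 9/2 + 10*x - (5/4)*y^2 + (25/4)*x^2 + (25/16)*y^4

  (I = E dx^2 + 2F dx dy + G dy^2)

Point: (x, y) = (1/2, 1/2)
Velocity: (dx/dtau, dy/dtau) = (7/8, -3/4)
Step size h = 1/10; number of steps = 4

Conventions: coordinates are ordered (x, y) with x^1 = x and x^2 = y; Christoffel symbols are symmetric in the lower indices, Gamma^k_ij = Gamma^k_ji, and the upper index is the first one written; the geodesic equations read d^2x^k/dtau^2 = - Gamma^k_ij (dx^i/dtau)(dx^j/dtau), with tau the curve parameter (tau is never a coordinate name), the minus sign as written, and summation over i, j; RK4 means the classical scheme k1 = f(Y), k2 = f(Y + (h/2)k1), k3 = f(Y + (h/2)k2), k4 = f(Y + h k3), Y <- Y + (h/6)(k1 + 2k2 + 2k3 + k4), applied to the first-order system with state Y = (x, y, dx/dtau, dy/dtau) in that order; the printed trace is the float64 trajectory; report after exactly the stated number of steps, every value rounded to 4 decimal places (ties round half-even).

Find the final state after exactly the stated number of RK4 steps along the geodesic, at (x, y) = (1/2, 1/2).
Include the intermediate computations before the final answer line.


f(Y) = (dx/dtau, dy/dtau, -Gamma^x_ij Y'^i Y'^j, -Gamma^y_ij Y'^i Y'^j) with the Gammas evaluated at the stage position; h = 0.100000; intermediate values shown to 6 dp
step 0: x = 0.5000, y = 0.5000, dx/dtau = 0.8750, dy/dtau = -0.7500
step 1:
  k1: at (x, y) = (0.500000, 0.500000), (dx/dtau, dy/dtau) = (0.875000, -0.750000); Gamma_xxx = 0.868650, Gamma_xxy = -0.039870, Gamma_xyy = -0.152392, Gamma_yxx = 0.776266, Gamma_yxy = -0.118503, Gamma_yyy = 0.880390; k1 = (0.875000, -0.750000, -0.631669, -1.245083)
  k2: at (x, y) = (0.543750, 0.462500), (dx/dtau, dy/dtau) = (0.843417, -0.812254); Gamma_xxx = 0.856701, Gamma_xxy = -0.041096, Gamma_xyy = -0.190934, Gamma_yxx = 0.954371, Gamma_yxy = -0.129294, Gamma_yyy = 0.694982; k2 = (0.843417, -0.812254, -0.539752, -1.314563)
  k3: at (x, y) = (0.542171, 0.459387), (dx/dtau, dy/dtau) = (0.848012, -0.815728); Gamma_xxx = 0.858375, Gamma_xxy = -0.041377, Gamma_xyy = -0.194303, Gamma_yxx = 0.966677, Gamma_yxy = -0.130234, Gamma_yyy = 0.680594; k3 = (0.848012, -0.815728, -0.545232, -1.328216)
  k4: at (x, y) = (0.584801, 0.418427), (dx/dtau, dy/dtau) = (0.820477, -0.882822); Gamma_xxx = 0.836551, Gamma_xxy = -0.039788, Gamma_xyy = -0.224221, Gamma_yxx = 1.099399, Gamma_yxy = -0.130766, Gamma_yyy = 0.502711; k4 = (0.820477, -0.882822, -0.446038, -1.321332)
  Y <- Y + (h/6)(k1 + 2k2 + 2k3 + k4): x = 0.5846, y = 0.4185, dx/dtau = 0.8209, dy/dtau = -0.8809
step 2:
  k1: at (x, y) = (0.584639, 0.418520), (dx/dtau, dy/dtau) = (0.820872, -0.880866); Gamma_xxx = 0.836648, Gamma_xxy = -0.039797, Gamma_xyy = -0.224176, Gamma_yxx = 1.099165, Gamma_yxy = -0.130782, Gamma_yyy = 0.503083; k1 = (0.820872, -0.880866, -0.447369, -1.320138)
  k2: at (x, y) = (0.625683, 0.374477), (dx/dtau, dy/dtau) = (0.798504, -0.946873); Gamma_xxx = 0.806261, Gamma_xxy = -0.036141, Gamma_xyy = -0.245084, Gamma_yxx = 1.172578, Gamma_yxy = -0.121696, Gamma_yyy = 0.344543; k2 = (0.798504, -0.946873, -0.348994, -1.240576)
  k3: at (x, y) = (0.624564, 0.371177), (dx/dtau, dy/dtau) = (0.803422, -0.942895); Gamma_xxx = 0.805908, Gamma_xxy = -0.036011, Gamma_xyy = -0.246927, Gamma_yxx = 1.175054, Gamma_yxy = -0.121031, Gamma_yyy = 0.334073; k3 = (0.803422, -0.942895, -0.355232, -1.238863)
  k4: at (x, y) = (0.664981, 0.324231), (dx/dtau, dy/dtau) = (0.785349, -1.004752); Gamma_xxx = 0.767786, Gamma_xxy = -0.030823, Gamma_xyy = -0.258144, Gamma_yxx = 1.173415, Gamma_yxy = -0.103219, Gamma_yyy = 0.207161; k4 = (0.785349, -1.004752, -0.261591, -1.095761)
  Y <- Y + (h/6)(k1 + 2k2 + 2k3 + k4): x = 0.6648, y = 0.3241, dx/dtau = 0.7856, dy/dtau = -1.0038
step 3:
  k1: at (x, y) = (0.664807, 0.324101), (dx/dtau, dy/dtau) = (0.785582, -1.003779); Gamma_xxx = 0.767816, Gamma_xxy = -0.030820, Gamma_xyy = -0.258212, Gamma_yxx = 1.173299, Gamma_yxy = -0.103182, Gamma_yyy = 0.206861; k1 = (0.785582, -1.003779, -0.262288, -1.095244)
  k2: at (x, y) = (0.704086, 0.273912), (dx/dtau, dy/dtau) = (0.772467, -1.058541); Gamma_xxx = 0.725929, Gamma_xxy = -0.024940, Gamma_xyy = -0.261904, Gamma_yxx = 1.098409, Gamma_yxy = -0.079986, Gamma_yyy = 0.112741; k2 = (0.772467, -1.058541, -0.180487, -0.912563)
  k3: at (x, y) = (0.703430, 0.271174), (dx/dtau, dy/dtau) = (0.776558, -1.049407); Gamma_xxx = 0.724901, Gamma_xxy = -0.024708, Gamma_xyy = -0.262388, Gamma_yxx = 1.092316, Gamma_yxy = -0.078813, Gamma_yyy = 0.108678; k3 = (0.776558, -1.049407, -0.188460, -0.906848)
  k4: at (x, y) = (0.742463, 0.219160), (dx/dtau, dy/dtau) = (0.766736, -1.094464); Gamma_xxx = 0.683211, Gamma_xxy = -0.018810, Gamma_xyy = -0.259839, Gamma_yxx = 0.948878, Gamma_yxy = -0.054253, Gamma_yyy = 0.050370; k4 = (0.766736, -1.094464, -0.121970, -0.709221)
  Y <- Y + (h/6)(k1 + 2k2 + 2k3 + k4): x = 0.7423, y = 0.2189, dx/dtau = 0.7669, dy/dtau = -1.0945
step 4:
  k1: at (x, y) = (0.742313, 0.218865), (dx/dtau, dy/dtau) = (0.766879, -1.094501); Gamma_xxx = 0.683138, Gamma_xxy = -0.018787, Gamma_xyy = -0.259874, Gamma_yxx = 0.947900, Gamma_yxy = -0.054132, Gamma_yyy = 0.050126; k1 = (0.766879, -1.094501, -0.121983, -0.708383)
  k2: at (x, y) = (0.780657, 0.164140), (dx/dtau, dy/dtau) = (0.760780, -1.129920); Gamma_xxx = 0.644976, Gamma_xxy = -0.013189, Gamma_xyy = -0.253765, Gamma_yxx = 0.747133, Gamma_yxy = -0.031406, Gamma_yyy = 0.018721; k2 = (0.760780, -1.129920, -0.071992, -0.510327)
  k3: at (x, y) = (0.780352, 0.162369), (dx/dtau, dy/dtau) = (0.763280, -1.120017); Gamma_xxx = 0.644436, Gamma_xxy = -0.013044, Gamma_xyy = -0.253771, Gamma_yxx = 0.739926, Gamma_yxy = -0.030781, Gamma_yyy = 0.018089; k3 = (0.763280, -1.120017, -0.079408, -0.506397)
  k4: at (x, y) = (0.818641, 0.106864), (dx/dtau, dy/dtau) = (0.758939, -1.145140); Gamma_xxx = 0.613017, Gamma_xxy = -0.008046, Gamma_xyy = -0.245812, Gamma_yxx = 0.501231, Gamma_yxy = -0.013474, Gamma_yyy = 0.006283; k4 = (0.758939, -1.145140, -0.044732, -0.320362)
  Y <- Y + (h/6)(k1 + 2k2 + 2k3 + k4): x = 0.8185, y = 0.1065, dx/dtau = 0.7591, dy/dtau = -1.1455

Answer: x = 0.8185, y = 0.1065, dx/dtau = 0.7591, dy/dtau = -1.1455


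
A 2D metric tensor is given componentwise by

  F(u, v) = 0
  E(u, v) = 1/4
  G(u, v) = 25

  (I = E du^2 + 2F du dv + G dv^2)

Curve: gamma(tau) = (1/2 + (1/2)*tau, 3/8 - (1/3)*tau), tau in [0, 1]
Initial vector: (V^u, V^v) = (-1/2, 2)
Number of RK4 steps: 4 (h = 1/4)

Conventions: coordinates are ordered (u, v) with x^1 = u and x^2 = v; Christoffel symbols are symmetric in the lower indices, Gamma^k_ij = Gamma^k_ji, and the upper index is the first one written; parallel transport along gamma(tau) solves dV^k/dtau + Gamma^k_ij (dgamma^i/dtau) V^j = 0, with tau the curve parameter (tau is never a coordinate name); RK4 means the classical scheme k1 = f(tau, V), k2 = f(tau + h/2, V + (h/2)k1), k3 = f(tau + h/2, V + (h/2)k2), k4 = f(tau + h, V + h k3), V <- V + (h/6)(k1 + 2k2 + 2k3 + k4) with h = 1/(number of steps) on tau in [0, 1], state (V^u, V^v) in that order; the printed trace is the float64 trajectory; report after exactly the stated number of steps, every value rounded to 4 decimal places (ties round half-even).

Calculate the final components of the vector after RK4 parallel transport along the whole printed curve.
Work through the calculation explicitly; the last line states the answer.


gamma'(tau) = (1/2, -1/3); f(tau, V)^k = -Gamma^k_ij(gamma(tau)) gamma'^i(tau) V^j; h = 1/4; intermediate values shown to 6 dp
curve data and Christoffel symbols at the stage parameters:
  tau = 0.000000: gamma = (0.500000, 0.375000), gamma' = (0.500000, -0.333333); Gamma_uuu = 0.000000, Gamma_uuv = 0.000000, Gamma_uvv = 0.000000, Gamma_vuu = 0.000000, Gamma_vuv = 0.000000, Gamma_vvv = 0.000000
  tau = 0.125000: gamma = (0.562500, 0.333333), gamma' = (0.500000, -0.333333); Gamma_uuu = 0.000000, Gamma_uuv = 0.000000, Gamma_uvv = 0.000000, Gamma_vuu = 0.000000, Gamma_vuv = 0.000000, Gamma_vvv = 0.000000
  tau = 0.250000: gamma = (0.625000, 0.291667), gamma' = (0.500000, -0.333333); Gamma_uuu = 0.000000, Gamma_uuv = 0.000000, Gamma_uvv = 0.000000, Gamma_vuu = 0.000000, Gamma_vuv = 0.000000, Gamma_vvv = 0.000000
  tau = 0.375000: gamma = (0.687500, 0.250000), gamma' = (0.500000, -0.333333); Gamma_uuu = 0.000000, Gamma_uuv = 0.000000, Gamma_uvv = 0.000000, Gamma_vuu = 0.000000, Gamma_vuv = 0.000000, Gamma_vvv = 0.000000
  tau = 0.500000: gamma = (0.750000, 0.208333), gamma' = (0.500000, -0.333333); Gamma_uuu = 0.000000, Gamma_uuv = 0.000000, Gamma_uvv = 0.000000, Gamma_vuu = 0.000000, Gamma_vuv = 0.000000, Gamma_vvv = 0.000000
  tau = 0.625000: gamma = (0.812500, 0.166667), gamma' = (0.500000, -0.333333); Gamma_uuu = 0.000000, Gamma_uuv = 0.000000, Gamma_uvv = 0.000000, Gamma_vuu = 0.000000, Gamma_vuv = 0.000000, Gamma_vvv = 0.000000
  tau = 0.750000: gamma = (0.875000, 0.125000), gamma' = (0.500000, -0.333333); Gamma_uuu = 0.000000, Gamma_uuv = 0.000000, Gamma_uvv = 0.000000, Gamma_vuu = 0.000000, Gamma_vuv = 0.000000, Gamma_vvv = 0.000000
  tau = 0.875000: gamma = (0.937500, 0.083333), gamma' = (0.500000, -0.333333); Gamma_uuu = 0.000000, Gamma_uuv = 0.000000, Gamma_uvv = 0.000000, Gamma_vuu = 0.000000, Gamma_vuv = 0.000000, Gamma_vvv = 0.000000
  tau = 1.000000: gamma = (1.000000, 0.041667), gamma' = (0.500000, -0.333333); Gamma_uuu = 0.000000, Gamma_uuv = 0.000000, Gamma_uvv = 0.000000, Gamma_vuu = 0.000000, Gamma_vuv = 0.000000, Gamma_vvv = 0.000000
step 0: V^u = -0.5000, V^v = 2.0000
step 1: k1 = (0.000000, 0.000000), k2 = (0.000000, 0.000000), k3 = (0.000000, 0.000000), k4 = (0.000000, 0.000000); V <- V + (h/6)(k1 + 2k2 + 2k3 + k4): V^u = -0.5000, V^v = 2.0000
step 2: k1 = (0.000000, 0.000000), k2 = (0.000000, 0.000000), k3 = (0.000000, 0.000000), k4 = (0.000000, 0.000000); V <- V + (h/6)(k1 + 2k2 + 2k3 + k4): V^u = -0.5000, V^v = 2.0000
step 3: k1 = (0.000000, 0.000000), k2 = (0.000000, 0.000000), k3 = (0.000000, 0.000000), k4 = (0.000000, 0.000000); V <- V + (h/6)(k1 + 2k2 + 2k3 + k4): V^u = -0.5000, V^v = 2.0000
step 4: k1 = (0.000000, 0.000000), k2 = (0.000000, 0.000000), k3 = (0.000000, 0.000000), k4 = (0.000000, 0.000000); V <- V + (h/6)(k1 + 2k2 + 2k3 + k4): V^u = -0.5000, V^v = 2.0000

Answer: V^u = -0.5000, V^v = 2.0000


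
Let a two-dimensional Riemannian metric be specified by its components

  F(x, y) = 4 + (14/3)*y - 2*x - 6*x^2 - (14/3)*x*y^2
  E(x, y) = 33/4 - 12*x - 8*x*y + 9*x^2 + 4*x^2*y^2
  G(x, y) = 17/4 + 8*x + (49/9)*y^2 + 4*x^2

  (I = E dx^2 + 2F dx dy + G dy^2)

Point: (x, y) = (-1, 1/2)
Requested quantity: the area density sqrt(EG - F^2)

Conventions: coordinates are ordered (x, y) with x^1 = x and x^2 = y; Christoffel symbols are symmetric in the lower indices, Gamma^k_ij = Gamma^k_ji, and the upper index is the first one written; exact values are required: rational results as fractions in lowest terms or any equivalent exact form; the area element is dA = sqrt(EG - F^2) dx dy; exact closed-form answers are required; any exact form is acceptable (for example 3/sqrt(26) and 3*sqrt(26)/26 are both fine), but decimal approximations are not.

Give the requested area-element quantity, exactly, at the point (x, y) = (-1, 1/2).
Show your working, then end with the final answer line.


E = 137/4, F = 7/2, G = 29/18; EG - F^2 = 3091/72

Answer: sqrt(EG - F^2) = sqrt(6182)/12


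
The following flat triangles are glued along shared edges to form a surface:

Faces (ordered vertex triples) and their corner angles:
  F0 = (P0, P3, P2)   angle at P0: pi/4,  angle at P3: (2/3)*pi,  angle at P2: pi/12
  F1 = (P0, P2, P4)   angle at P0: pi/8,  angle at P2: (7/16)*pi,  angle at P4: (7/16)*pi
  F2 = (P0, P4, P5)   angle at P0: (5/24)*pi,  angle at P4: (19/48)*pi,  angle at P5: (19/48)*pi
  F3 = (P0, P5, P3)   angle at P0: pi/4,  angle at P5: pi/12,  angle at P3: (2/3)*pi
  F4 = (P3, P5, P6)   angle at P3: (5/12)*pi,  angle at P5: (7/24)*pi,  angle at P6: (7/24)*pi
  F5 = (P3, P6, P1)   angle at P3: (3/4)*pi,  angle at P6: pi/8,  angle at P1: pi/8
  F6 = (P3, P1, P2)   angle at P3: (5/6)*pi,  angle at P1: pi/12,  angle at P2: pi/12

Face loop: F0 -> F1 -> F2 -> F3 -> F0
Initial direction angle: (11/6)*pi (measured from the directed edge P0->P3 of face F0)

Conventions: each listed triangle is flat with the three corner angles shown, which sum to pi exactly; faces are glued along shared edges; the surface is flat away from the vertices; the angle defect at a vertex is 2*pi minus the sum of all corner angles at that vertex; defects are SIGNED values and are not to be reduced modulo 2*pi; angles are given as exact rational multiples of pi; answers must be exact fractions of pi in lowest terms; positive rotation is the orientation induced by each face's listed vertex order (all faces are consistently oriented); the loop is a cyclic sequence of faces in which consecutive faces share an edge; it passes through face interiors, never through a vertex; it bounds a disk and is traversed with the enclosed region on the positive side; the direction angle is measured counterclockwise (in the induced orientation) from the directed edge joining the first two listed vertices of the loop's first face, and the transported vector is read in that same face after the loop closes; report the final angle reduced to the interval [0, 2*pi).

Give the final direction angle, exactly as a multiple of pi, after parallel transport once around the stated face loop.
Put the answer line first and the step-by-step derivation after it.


Answer: final direction angle = pi

enclosed vertex P0: corner angles sum to (5/6)*pi, defect = 2*pi - (5/6)*pi = (7/6)*pi
summing the enclosed defects onto the initial angle, mod 2*pi in the induced orientation:
final angle = (11/6)*pi + (7/6)*pi = pi (mod 2*pi)


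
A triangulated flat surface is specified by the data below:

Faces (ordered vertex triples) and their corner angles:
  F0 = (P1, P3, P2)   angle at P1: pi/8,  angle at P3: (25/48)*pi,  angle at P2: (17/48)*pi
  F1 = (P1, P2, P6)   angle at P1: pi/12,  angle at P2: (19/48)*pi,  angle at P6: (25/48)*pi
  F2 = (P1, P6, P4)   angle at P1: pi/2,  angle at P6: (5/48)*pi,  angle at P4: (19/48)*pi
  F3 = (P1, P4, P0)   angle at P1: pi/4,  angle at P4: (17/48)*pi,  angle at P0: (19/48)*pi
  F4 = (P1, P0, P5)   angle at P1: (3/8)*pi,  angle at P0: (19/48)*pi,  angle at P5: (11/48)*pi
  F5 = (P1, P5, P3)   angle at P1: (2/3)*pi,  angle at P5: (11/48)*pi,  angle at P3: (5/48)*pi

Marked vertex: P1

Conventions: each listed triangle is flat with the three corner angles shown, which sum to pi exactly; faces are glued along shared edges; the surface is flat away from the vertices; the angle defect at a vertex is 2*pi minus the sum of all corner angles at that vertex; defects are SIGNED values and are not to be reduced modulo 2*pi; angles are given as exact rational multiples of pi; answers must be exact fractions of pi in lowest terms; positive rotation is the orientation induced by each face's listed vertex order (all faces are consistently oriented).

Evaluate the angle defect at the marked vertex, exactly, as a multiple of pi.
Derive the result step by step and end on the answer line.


Sum of corner angles at P1: 2*pi
defect = 2*pi - 2*pi

Answer: defect(P1) = 0


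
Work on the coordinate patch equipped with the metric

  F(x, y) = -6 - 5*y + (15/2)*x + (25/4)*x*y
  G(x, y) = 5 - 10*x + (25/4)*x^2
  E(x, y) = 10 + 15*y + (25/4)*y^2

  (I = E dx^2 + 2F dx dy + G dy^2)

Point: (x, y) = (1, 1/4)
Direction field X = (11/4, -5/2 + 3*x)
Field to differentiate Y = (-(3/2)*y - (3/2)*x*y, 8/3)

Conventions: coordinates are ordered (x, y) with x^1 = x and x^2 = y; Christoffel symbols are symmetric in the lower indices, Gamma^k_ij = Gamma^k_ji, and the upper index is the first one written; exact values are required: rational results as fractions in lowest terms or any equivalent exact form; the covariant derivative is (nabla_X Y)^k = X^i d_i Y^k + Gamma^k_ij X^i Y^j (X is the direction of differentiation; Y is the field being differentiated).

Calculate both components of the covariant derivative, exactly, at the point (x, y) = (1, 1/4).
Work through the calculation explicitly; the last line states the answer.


E = 905/64, F = 29/16, G = 5/4 at the point
E_x = 0, E_y = 145/8, F_x = 145/16, F_y = 5/4, G_x = 5/2, G_y = 0
EG - F^2 = 921/64;  g^inv = (64/921) * [[5/4, -29/16], [-29/16, 905/64]]
first-kind symbols [ij,l] = (1/2)(d_i g_jl + d_j g_il - d_l g_ij): [xx,x] = E_x/2 = 0, [xx,y] = F_x - E_y/2 = 0, [xy,x] = E_y/2 = 145/16, [xy,y] = G_x/2 = 5/4, [yy,x] = F_y - G_x/2 = 0, [yy,y] = G_y/2 = 0
Gamma^x_ij = (G*[ij,x] - F*[ij,y])/(EG - F^2), Gamma^y_ij = (E*[ij,y] - F*[ij,x])/(EG - F^2)
Gamma_xxx = 0, Gamma_xxy = 580/921, Gamma_xyy = 0, Gamma_yxx = 0, Gamma_yxy = 80/921, Gamma_yyy = 0
X = (11/4, 1/2), Y = (-3/4, 8/3) at the point

Answer: (nabla_X Y)^x = 163637/88416, (nabla_X Y)^y = 1670/2763


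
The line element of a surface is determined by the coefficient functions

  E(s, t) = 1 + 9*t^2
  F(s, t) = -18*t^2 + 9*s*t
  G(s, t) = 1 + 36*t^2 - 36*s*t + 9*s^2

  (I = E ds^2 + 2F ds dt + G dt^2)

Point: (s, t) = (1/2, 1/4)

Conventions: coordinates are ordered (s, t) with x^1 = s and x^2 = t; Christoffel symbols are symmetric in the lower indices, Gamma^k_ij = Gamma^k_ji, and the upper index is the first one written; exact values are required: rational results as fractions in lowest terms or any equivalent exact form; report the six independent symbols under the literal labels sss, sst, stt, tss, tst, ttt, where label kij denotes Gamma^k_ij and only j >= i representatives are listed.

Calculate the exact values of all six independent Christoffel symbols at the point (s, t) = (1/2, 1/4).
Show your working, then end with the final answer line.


E = 25/16, F = 0, G = 1 at the point
E_s = 0, E_t = 9/2, F_s = 9/4, F_t = -9/2, G_s = 0, G_t = 0
EG - F^2 = 25/16;  g^inv = (16/25) * [[1, 0], [0, 25/16]]
first-kind symbols [ij,l] = (1/2)(d_i g_jl + d_j g_il - d_l g_ij): [ss,s] = E_s/2 = 0, [ss,t] = F_s - E_t/2 = 0, [st,s] = E_t/2 = 9/4, [st,t] = G_s/2 = 0, [tt,s] = F_t - G_s/2 = -9/2, [tt,t] = G_t/2 = 0
Gamma^s_ij = (G*[ij,s] - F*[ij,t])/(EG - F^2), Gamma^t_ij = (E*[ij,t] - F*[ij,s])/(EG - F^2)

Answer: Gamma_sss = 0, Gamma_sst = 36/25, Gamma_stt = -72/25, Gamma_tss = 0, Gamma_tst = 0, Gamma_ttt = 0


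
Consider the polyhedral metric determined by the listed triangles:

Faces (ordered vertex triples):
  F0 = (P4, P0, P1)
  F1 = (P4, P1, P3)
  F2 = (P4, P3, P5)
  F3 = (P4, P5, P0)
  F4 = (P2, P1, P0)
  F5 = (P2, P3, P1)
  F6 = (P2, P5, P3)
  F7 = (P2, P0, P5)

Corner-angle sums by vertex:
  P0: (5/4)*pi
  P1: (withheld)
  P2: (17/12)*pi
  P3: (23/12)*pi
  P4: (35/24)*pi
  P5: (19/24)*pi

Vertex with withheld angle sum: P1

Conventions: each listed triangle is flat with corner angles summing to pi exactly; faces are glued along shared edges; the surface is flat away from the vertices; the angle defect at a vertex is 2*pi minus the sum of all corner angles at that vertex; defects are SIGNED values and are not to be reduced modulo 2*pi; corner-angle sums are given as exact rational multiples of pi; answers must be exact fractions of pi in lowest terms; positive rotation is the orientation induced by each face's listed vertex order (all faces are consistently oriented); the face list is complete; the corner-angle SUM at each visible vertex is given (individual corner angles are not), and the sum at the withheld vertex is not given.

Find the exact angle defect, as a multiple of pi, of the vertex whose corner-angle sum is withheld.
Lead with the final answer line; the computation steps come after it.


Answer: defect(P1) = (5/6)*pi

V = 6, E = 12, F = 8; chi = V - E + F = 2
Gauss-Bonnet: total defect = 2*pi*chi = 4*pi; visible defects sum to (19/6)*pi


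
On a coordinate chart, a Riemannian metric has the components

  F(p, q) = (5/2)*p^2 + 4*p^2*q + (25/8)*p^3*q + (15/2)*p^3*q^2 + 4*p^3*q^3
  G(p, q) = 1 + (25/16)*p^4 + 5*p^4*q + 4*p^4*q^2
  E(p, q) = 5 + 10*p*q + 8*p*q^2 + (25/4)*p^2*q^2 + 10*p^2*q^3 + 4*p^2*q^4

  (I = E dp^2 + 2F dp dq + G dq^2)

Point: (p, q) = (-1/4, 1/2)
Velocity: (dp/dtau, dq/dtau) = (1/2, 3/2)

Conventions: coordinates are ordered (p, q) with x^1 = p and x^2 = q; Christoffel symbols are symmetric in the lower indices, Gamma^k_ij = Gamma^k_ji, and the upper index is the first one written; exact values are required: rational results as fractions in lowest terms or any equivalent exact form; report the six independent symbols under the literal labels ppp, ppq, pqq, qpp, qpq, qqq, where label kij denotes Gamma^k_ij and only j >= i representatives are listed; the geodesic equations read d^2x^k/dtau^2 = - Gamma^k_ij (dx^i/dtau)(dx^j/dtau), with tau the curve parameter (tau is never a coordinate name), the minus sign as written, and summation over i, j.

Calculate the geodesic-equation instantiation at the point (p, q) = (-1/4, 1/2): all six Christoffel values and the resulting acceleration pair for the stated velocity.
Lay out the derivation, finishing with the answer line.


E = 881/256, F = 225/1024, G = 4177/4096 at the point
E_p = 175/32, E_q = -225/64, F_p = -387/256, F_q = 19/512, G_p = -81/256, G_q = 9/256
EG - F^2 = 14177/4096;  g^inv = (4096/14177) * [[4177/4096, -225/1024], [-225/1024, 881/256]]
first-kind symbols [ij,l] = (1/2)(d_i g_jl + d_j g_il - d_l g_ij): [pp,p] = E_p/2 = 175/64, [pp,q] = F_p - E_q/2 = 63/256, [pq,p] = E_q/2 = -225/128, [pq,q] = G_p/2 = -81/512, [qq,p] = F_q - G_p/2 = 25/128, [qq,q] = G_q/2 = 9/512
Gamma^p_ij = (G*[ij,p] - F*[ij,q])/(EG - F^2), Gamma^q_ij = (E*[ij,q] - F*[ij,p])/(EG - F^2)
Gamma_ppp = 11200/14177, Gamma_ppq = -7200/14177, Gamma_pqq = 800/14177, Gamma_qpp = 1008/14177, Gamma_qpq = -648/14177, Gamma_qqq = 72/14177
d^2p/dtau^2 = -(Gamma_ppp*(1/2)^2 + 2*Gamma_ppq*(1/2)*(3/2) + Gamma_pqq*(3/2)^2) = 6200/14177
d^2q/dtau^2 = -(Gamma_qpp*(1/2)^2 + 2*Gamma_qpq*(1/2)*(3/2) + Gamma_qqq*(3/2)^2) = 558/14177

Answer: Gamma_ppp = 11200/14177, Gamma_ppq = -7200/14177, Gamma_pqq = 800/14177, Gamma_qpp = 1008/14177, Gamma_qpq = -648/14177, Gamma_qqq = 72/14177; accelerations (d^2p/dtau^2, d^2q/dtau^2) = (6200/14177, 558/14177)


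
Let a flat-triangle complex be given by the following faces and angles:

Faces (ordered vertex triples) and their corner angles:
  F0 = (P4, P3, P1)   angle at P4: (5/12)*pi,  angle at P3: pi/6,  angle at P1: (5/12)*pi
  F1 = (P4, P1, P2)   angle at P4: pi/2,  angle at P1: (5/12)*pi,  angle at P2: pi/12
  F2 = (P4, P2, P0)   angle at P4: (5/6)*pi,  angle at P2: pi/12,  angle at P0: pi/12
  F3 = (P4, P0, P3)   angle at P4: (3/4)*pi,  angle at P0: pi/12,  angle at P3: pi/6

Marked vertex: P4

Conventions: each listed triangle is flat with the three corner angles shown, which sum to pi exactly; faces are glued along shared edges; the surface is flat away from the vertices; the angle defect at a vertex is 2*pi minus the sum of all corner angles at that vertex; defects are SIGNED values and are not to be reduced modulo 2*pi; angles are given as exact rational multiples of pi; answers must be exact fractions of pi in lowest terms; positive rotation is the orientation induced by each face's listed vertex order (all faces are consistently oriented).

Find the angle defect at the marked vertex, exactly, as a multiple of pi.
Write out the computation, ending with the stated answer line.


Sum of corner angles at P4: (5/2)*pi
defect = 2*pi - (5/2)*pi

Answer: defect(P4) = -pi/2


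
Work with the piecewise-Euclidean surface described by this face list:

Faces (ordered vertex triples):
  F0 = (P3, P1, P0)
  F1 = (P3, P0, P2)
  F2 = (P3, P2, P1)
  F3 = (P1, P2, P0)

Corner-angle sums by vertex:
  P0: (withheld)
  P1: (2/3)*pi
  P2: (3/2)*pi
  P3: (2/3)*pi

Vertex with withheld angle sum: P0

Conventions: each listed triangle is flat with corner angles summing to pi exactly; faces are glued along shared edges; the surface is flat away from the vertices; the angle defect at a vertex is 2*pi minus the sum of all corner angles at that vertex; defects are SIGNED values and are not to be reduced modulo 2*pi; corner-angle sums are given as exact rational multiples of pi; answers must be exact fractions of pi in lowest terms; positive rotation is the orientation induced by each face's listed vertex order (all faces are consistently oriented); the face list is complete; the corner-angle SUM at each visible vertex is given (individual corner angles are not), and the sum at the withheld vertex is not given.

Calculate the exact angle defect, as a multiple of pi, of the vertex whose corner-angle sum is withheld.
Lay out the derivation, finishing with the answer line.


V = 4, E = 6, F = 4; chi = V - E + F = 2
Gauss-Bonnet: total defect = 2*pi*chi = 4*pi; visible defects sum to (19/6)*pi

Answer: defect(P0) = (5/6)*pi


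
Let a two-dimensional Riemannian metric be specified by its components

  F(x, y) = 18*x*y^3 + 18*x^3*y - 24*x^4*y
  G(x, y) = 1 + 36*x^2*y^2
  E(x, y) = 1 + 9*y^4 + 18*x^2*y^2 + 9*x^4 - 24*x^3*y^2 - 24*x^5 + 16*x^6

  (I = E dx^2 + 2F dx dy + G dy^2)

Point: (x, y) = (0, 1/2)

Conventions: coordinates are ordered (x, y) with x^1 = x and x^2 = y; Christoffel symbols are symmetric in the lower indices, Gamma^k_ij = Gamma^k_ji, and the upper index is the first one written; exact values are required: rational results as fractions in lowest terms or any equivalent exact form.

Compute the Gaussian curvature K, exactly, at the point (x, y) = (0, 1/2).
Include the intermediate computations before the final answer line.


E = 25/16, F = 0, G = 1, EG - F^2 = 25/16 at the point
E_x = 0, E_y = 9/2, F_x = 9/4, F_y = 0, G_x = 0, G_y = 0
E_yy = 27, F_xy = 27/2, G_xx = 18
Evaluate Brioschi's two determinant matrices M1, M2 and divide by (EG - F^2)^2.
M1 = [[-E_yy/2 + F_xy - G_xx/2, E_x/2, F_x - E_y/2], [F_y - G_x/2, E, F], [G_y/2, F, G]] = [[-9, 0, 0], [0, 25/16, 0], [0, 0, 1]]; det M1 = -225/16
M2 = [[0, E_y/2, G_x/2], [E_y/2, E, F], [G_x/2, F, G]] = [[0, 9/4, 0], [9/4, 25/16, 0], [0, 0, 1]]; det M2 = -81/16
det M1 - det M2 = -9; K = -9 / (25/16)^2 = -2304/625

Answer: K = -2304/625


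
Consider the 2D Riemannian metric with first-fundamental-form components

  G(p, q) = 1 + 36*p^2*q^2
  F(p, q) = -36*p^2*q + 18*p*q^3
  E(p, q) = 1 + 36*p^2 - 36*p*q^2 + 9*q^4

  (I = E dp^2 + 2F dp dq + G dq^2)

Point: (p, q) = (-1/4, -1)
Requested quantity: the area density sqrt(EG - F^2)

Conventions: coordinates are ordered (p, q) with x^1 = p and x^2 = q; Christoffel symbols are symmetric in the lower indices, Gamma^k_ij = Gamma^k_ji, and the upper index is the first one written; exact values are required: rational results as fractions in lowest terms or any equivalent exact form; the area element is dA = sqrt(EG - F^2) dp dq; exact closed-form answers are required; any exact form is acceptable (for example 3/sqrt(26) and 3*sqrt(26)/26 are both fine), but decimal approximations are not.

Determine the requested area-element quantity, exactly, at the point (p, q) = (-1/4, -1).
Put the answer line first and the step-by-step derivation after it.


Answer: sqrt(EG - F^2) = sqrt(94)/2

E = 85/4, F = 27/4, G = 13/4; EG - F^2 = 47/2


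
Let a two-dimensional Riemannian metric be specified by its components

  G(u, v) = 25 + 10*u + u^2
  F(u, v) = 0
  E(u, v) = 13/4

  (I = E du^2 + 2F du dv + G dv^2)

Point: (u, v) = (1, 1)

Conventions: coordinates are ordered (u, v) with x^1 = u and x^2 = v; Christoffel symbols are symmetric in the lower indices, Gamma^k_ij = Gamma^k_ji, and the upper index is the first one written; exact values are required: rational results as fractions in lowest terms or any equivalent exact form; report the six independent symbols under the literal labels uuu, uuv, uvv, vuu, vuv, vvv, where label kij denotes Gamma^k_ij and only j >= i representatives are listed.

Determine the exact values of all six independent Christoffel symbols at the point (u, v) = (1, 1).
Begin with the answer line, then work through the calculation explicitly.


Answer: Gamma_uuu = 0, Gamma_uuv = 0, Gamma_uvv = -24/13, Gamma_vuu = 0, Gamma_vuv = 1/6, Gamma_vvv = 0

E = 13/4, F = 0, G = 36 at the point
E_u = 0, E_v = 0, F_u = 0, F_v = 0, G_u = 12, G_v = 0
EG - F^2 = 117;  g^inv = (1/117) * [[36, 0], [0, 13/4]]
first-kind symbols [ij,l] = (1/2)(d_i g_jl + d_j g_il - d_l g_ij): [uu,u] = E_u/2 = 0, [uu,v] = F_u - E_v/2 = 0, [uv,u] = E_v/2 = 0, [uv,v] = G_u/2 = 6, [vv,u] = F_v - G_u/2 = -6, [vv,v] = G_v/2 = 0
Gamma^u_ij = (G*[ij,u] - F*[ij,v])/(EG - F^2), Gamma^v_ij = (E*[ij,v] - F*[ij,u])/(EG - F^2)


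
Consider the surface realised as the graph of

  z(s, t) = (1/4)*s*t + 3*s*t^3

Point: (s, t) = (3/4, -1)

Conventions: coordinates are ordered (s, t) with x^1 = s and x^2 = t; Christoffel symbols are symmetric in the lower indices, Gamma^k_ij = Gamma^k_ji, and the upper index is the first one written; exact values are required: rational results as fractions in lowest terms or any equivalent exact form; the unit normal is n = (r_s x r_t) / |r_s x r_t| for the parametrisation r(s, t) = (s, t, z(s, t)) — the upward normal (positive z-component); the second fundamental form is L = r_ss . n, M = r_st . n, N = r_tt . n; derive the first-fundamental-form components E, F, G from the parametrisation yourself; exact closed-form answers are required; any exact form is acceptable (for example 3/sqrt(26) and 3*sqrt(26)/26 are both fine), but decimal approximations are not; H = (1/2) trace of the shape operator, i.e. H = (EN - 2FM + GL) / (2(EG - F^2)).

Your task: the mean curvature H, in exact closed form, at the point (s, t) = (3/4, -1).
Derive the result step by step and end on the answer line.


z_s = -13/4, z_t = 111/16, z_ss = 0, z_st = 37/4, z_tt = -27/2
E = 185/16, F = -1443/64, G = 12577/256; answer radicand W^2 = 15281/256
unnormalised second-form numerators: l = 0, m = 37/4, n = -27/2; L = l/sqrt(15281/256), and similarly M = m/sqrt(W^2), N = n/sqrt(W^2)
H = (E*n - 2*F*m + G*l) / (2*(EG - F^2)*sqrt(W^2)); E*n - 2*F*m + G*l = 33411/128, EG - F^2 = 15281/256, so H = (129/59)/sqrt(15281/256)

Answer: H = 2064*sqrt(15281)/901579


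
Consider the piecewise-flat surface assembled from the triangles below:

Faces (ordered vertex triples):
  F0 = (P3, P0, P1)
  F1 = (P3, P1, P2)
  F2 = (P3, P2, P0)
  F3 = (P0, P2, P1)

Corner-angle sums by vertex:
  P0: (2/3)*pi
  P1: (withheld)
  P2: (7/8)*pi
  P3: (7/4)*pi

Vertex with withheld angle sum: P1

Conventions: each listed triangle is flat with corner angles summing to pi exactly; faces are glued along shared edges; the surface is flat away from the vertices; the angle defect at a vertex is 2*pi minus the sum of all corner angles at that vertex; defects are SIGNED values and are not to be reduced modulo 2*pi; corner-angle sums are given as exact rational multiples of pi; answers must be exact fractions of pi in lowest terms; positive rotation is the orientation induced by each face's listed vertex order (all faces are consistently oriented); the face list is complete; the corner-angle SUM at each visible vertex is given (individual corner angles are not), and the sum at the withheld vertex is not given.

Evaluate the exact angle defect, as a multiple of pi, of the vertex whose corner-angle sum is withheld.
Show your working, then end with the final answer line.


V = 4, E = 6, F = 4; chi = V - E + F = 2
Gauss-Bonnet: total defect = 2*pi*chi = 4*pi; visible defects sum to (65/24)*pi

Answer: defect(P1) = (31/24)*pi


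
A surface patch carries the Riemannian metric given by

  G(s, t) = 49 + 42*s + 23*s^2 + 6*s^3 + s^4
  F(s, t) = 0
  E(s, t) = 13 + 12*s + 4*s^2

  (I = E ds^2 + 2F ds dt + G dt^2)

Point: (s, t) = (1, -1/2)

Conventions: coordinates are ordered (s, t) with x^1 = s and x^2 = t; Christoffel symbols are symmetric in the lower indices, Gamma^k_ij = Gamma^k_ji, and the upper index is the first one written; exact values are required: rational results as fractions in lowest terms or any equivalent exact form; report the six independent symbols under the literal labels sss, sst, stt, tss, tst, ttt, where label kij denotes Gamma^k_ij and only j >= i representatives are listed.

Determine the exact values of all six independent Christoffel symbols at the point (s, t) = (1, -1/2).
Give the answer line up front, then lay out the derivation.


Answer: Gamma_sss = 10/29, Gamma_sst = 0, Gamma_stt = -55/29, Gamma_tss = 0, Gamma_tst = 5/11, Gamma_ttt = 0

E = 29, F = 0, G = 121 at the point
E_s = 20, E_t = 0, F_s = 0, F_t = 0, G_s = 110, G_t = 0
EG - F^2 = 3509;  g^inv = (1/3509) * [[121, 0], [0, 29]]
first-kind symbols [ij,l] = (1/2)(d_i g_jl + d_j g_il - d_l g_ij): [ss,s] = E_s/2 = 10, [ss,t] = F_s - E_t/2 = 0, [st,s] = E_t/2 = 0, [st,t] = G_s/2 = 55, [tt,s] = F_t - G_s/2 = -55, [tt,t] = G_t/2 = 0
Gamma^s_ij = (G*[ij,s] - F*[ij,t])/(EG - F^2), Gamma^t_ij = (E*[ij,t] - F*[ij,s])/(EG - F^2)


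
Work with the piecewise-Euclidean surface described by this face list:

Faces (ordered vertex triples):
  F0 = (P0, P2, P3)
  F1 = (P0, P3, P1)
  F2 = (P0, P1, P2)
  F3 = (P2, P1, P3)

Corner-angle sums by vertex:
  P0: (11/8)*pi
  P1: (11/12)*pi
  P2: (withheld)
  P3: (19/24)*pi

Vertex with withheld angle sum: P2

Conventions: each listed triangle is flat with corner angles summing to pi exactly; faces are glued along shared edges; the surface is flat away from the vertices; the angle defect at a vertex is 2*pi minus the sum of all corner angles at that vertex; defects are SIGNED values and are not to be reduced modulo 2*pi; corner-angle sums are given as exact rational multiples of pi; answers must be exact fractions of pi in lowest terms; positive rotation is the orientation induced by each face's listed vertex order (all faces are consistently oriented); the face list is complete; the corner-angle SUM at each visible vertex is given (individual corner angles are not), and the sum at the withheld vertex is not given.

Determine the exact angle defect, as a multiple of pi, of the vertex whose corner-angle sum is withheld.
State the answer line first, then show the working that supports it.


Answer: defect(P2) = (13/12)*pi

V = 4, E = 6, F = 4; chi = V - E + F = 2
Gauss-Bonnet: total defect = 2*pi*chi = 4*pi; visible defects sum to (35/12)*pi


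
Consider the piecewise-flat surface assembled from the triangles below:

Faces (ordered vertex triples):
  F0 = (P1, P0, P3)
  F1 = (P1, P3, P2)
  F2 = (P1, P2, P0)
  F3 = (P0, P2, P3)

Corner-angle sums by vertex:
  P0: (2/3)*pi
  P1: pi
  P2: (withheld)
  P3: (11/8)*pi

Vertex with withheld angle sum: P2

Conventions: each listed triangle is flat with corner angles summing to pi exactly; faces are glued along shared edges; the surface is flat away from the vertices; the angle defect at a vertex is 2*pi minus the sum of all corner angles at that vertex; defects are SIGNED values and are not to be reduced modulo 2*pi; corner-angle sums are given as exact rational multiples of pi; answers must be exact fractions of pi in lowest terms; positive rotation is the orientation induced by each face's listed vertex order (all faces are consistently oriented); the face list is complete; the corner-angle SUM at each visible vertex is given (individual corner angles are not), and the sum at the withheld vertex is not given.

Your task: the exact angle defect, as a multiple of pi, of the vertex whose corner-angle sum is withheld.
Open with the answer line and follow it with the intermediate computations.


Answer: defect(P2) = (25/24)*pi

V = 4, E = 6, F = 4; chi = V - E + F = 2
Gauss-Bonnet: total defect = 2*pi*chi = 4*pi; visible defects sum to (71/24)*pi


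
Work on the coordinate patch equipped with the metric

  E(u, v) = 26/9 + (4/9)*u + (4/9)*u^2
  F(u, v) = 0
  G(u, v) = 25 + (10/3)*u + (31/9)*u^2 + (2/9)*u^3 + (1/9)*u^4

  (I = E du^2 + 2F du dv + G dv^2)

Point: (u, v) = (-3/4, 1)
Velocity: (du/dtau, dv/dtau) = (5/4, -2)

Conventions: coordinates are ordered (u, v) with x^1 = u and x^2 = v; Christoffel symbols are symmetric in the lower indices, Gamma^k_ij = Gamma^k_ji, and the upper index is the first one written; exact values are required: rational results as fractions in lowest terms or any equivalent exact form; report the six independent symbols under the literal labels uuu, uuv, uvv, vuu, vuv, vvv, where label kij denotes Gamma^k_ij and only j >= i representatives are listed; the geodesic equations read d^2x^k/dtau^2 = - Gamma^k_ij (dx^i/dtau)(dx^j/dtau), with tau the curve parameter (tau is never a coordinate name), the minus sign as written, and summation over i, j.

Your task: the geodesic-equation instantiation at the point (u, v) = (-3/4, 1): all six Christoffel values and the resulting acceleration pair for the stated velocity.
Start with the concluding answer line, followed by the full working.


Answer: Gamma_uuu = -4/101, Gamma_uuv = 0, Gamma_uvv = 237/808, Gamma_vuu = 0, Gamma_vuv = -8/237, Gamma_vvv = 0; accelerations (d^2u/dtau^2, d^2v/dtau^2) = (-449/404, -40/237)

E = 101/36, F = 0, G = 6241/256 at the point
E_u = -2/9, E_v = 0, F_u = 0, F_v = 0, G_u = -79/48, G_v = 0
EG - F^2 = 630341/9216;  g^inv = (9216/630341) * [[6241/256, 0], [0, 101/36]]
first-kind symbols [ij,l] = (1/2)(d_i g_jl + d_j g_il - d_l g_ij): [uu,u] = E_u/2 = -1/9, [uu,v] = F_u - E_v/2 = 0, [uv,u] = E_v/2 = 0, [uv,v] = G_u/2 = -79/96, [vv,u] = F_v - G_u/2 = 79/96, [vv,v] = G_v/2 = 0
Gamma^u_ij = (G*[ij,u] - F*[ij,v])/(EG - F^2), Gamma^v_ij = (E*[ij,v] - F*[ij,u])/(EG - F^2)
Gamma_uuu = -4/101, Gamma_uuv = 0, Gamma_uvv = 237/808, Gamma_vuu = 0, Gamma_vuv = -8/237, Gamma_vvv = 0
d^2u/dtau^2 = -(Gamma_uuu*(5/4)^2 + 2*Gamma_uuv*(5/4)*(-2) + Gamma_uvv*(-2)^2) = -449/404
d^2v/dtau^2 = -(Gamma_vuu*(5/4)^2 + 2*Gamma_vuv*(5/4)*(-2) + Gamma_vvv*(-2)^2) = -40/237
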